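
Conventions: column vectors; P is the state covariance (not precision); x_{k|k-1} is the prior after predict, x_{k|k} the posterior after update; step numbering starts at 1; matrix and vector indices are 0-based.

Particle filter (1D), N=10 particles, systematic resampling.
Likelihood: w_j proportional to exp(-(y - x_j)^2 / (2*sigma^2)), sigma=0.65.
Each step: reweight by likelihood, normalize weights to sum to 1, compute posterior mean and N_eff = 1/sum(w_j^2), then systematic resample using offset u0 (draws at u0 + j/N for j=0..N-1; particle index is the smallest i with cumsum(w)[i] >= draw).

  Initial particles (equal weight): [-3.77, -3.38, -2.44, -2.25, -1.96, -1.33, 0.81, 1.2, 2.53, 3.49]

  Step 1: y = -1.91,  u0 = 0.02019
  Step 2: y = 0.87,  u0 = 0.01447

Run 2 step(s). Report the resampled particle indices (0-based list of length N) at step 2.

resampled_idx = [5, 8, 8, 8, 8, 8, 9, 9, 9, 9]

step 1: w=[0.0050, 0.0231, 0.2139, 0.2602, 0.2974, 0.2003, 0.0000, 0.0000, 0.0000, 0.0000]  mean=-2.0536  Neff=4.1219  idx=[1, 2, 2, 3, 3, 4, 4, 4, 5, 5]
step 2: w=[0.0000, 0.0003, 0.0003, 0.0015, 0.0015, 0.0113, 0.0113, 0.0113, 0.4812, 0.4812]  mean=-1.3549  Neff=2.1574  idx=[5, 8, 8, 8, 8, 8, 9, 9, 9, 9]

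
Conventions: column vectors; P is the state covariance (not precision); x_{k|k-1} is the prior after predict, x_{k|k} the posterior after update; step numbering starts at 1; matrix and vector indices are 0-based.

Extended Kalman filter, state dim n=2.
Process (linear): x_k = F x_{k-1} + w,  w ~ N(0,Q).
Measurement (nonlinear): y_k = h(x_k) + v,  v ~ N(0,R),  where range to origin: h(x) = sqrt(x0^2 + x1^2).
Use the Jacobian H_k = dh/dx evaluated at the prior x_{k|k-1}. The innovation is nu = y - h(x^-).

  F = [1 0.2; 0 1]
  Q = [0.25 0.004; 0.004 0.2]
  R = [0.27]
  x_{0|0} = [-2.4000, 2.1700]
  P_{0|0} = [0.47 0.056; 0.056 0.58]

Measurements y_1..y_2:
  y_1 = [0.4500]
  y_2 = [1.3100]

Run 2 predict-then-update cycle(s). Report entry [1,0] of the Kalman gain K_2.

step 1: x^-=[-1.9660, 2.1700]  P^-=[0.7656 0.1760; 0.1760 0.7800]  H_jac=[-0.6714 0.7411]  S=[0.8684]  K=[-0.4418; 0.5296]  nu=[-2.4781]  x^+=[-0.8713, 0.8576]  P^+=[0.5961 0.3792; 0.3792 0.5365]
step 2: x^-=[-0.6997, 0.8576]  P^-=[1.0193 0.4904; 0.4904 0.7365]  H_jac=[-0.6322 0.7748]  S=[0.6390]  K=[-0.4137; 0.4077]  nu=[0.2031]  x^+=[-0.7838, 0.9404]  P^+=[0.9099 0.5982; 0.5982 0.6302]

K[1,0] = 0.4077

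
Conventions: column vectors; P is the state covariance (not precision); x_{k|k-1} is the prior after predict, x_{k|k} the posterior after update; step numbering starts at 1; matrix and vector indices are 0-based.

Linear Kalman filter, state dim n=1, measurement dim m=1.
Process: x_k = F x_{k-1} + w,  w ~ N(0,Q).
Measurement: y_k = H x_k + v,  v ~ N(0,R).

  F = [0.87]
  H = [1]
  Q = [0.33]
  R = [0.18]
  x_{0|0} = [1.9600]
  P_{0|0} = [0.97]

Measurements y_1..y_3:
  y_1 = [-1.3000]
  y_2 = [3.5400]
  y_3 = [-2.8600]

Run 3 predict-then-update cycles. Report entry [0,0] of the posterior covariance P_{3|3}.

P_post[0,0] = 0.1266

step 1: x^-=[1.7052]  P^-=[1.0642]  S=[1.2442]  K=[0.8553]  nu=[-3.0052]  x^+=[-0.8652]  P^+=[0.1540]
step 2: x^-=[-0.7528]  P^-=[0.4465]  S=[0.6265]  K=[0.7127]  nu=[4.2928]  x^+=[2.3067]  P^+=[0.1283]
step 3: x^-=[2.0068]  P^-=[0.4271]  S=[0.6071]  K=[0.7035]  nu=[-4.8668]  x^+=[-1.4170]  P^+=[0.1266]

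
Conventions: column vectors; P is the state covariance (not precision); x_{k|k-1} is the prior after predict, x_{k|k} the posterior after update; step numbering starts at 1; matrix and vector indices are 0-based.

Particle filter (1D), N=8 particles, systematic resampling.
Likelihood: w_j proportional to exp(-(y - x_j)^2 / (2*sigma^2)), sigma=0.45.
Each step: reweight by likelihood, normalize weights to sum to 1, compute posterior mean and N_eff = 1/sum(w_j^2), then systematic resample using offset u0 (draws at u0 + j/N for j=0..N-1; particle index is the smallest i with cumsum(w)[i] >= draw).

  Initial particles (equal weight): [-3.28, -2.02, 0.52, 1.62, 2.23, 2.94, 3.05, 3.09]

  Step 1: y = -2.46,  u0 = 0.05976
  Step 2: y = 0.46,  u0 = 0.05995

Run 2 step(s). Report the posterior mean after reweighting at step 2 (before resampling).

post_mean = -2.0200

step 1: w=[0.2347, 0.7653, 0.0000, 0.0000, 0.0000, 0.0000, 0.0000, 0.0000]  mean=-2.3157  Neff=1.5605  idx=[0, 0, 1, 1, 1, 1, 1, 1]
step 2: w=[0.0000, 0.0000, 0.1667, 0.1667, 0.1667, 0.1667, 0.1667, 0.1667]  mean=-2.0200  Neff=6.0000  idx=[2, 3, 3, 4, 5, 6, 6, 7]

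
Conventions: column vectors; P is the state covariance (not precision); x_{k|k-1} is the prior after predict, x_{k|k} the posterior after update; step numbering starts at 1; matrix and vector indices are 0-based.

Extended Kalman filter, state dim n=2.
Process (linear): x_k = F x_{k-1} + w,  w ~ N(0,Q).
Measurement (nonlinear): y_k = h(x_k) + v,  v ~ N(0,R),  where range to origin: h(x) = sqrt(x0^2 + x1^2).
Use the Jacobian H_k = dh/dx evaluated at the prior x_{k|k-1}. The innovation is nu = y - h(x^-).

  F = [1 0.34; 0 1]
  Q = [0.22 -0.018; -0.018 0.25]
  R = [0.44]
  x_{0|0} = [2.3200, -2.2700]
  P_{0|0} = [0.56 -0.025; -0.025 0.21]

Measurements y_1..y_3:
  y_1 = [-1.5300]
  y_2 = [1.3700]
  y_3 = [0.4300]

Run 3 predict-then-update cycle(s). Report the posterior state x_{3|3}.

step 1: x^-=[1.5482, -2.2700]  P^-=[0.7873 0.0284; 0.0284 0.4600]  H_jac=[0.5635 -0.8261]  S=[0.9775]  K=[0.4298; -0.3724]  nu=[-4.2777]  x^+=[-0.2904, -0.6769]  P^+=[0.6067 0.1849; 0.1849 0.3244]
step 2: x^-=[-0.5206, -0.6769]  P^-=[0.9899 0.2772; 0.2772 0.5744]  H_jac=[-0.6096 -0.7927]  S=[1.4367]  K=[-0.5730; -0.4345]  nu=[0.5161]  x^+=[-0.8163, -0.9012]  P^+=[0.5183 -0.0805; -0.0805 0.3031]
step 3: x^-=[-1.1227, -0.9012]  P^-=[0.7185 0.0045; 0.0045 0.5531]  H_jac=[-0.7798 -0.6260]  S=[1.0981]  K=[-0.5128; -0.3185]  nu=[-1.0096]  x^+=[-0.6049, -0.5796]  P^+=[0.4297 -0.1749; -0.1749 0.4417]

x_post = [-0.6049, -0.5796]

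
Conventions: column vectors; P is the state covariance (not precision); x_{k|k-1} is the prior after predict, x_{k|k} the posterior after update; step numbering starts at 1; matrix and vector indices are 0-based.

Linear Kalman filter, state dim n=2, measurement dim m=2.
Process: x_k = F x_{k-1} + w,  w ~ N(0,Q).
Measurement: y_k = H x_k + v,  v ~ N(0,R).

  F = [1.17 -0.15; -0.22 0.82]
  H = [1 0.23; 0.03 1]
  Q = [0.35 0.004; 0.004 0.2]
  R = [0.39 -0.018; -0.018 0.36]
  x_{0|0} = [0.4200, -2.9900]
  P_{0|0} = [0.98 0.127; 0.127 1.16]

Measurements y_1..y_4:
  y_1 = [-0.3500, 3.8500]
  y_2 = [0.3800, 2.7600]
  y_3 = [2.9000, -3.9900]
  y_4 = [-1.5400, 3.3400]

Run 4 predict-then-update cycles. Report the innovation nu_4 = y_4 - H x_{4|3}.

step 1: x^-=[0.9399, -2.5442]  P^-=[1.6730 -0.2649; -0.2649 0.9816]  S=[1.9931 -0.0088; -0.0088 1.3272]  K=[0.8082 -0.1564; -0.0164 0.7335]  nu=[-0.7047, 6.3660]  x^+=[-0.6255, 2.1368]  P^+=[0.3366 -0.0810; -0.0810 0.2668]
step 2: x^-=[-1.0524, 1.8898]  P^-=[0.8452 -0.1958; -0.1958 0.4249]  S=[1.1676 -0.0921; -0.0921 0.7739]  K=[0.6743 -0.1400; -0.0417 0.5365]  nu=[0.9977, 0.9018]  x^+=[-0.5059, 2.3320]  P^+=[0.2818 -0.0710; -0.0710 0.1960]
step 3: x^-=[-0.9417, 2.0235]  P^-=[0.7651 -0.1631; -0.1631 0.3711]  S=[1.0997 -0.0739; -0.0739 0.7220]  K=[0.6531 -0.1272; -0.0369 0.5034]  nu=[3.3763, -5.9853]  x^+=[2.0249, -1.1140]  P^+=[0.2721 -0.0657; -0.0657 0.1839]
step 4: x^-=[2.5362, -1.3589]  P^-=[0.7497 -0.1539; -0.1539 0.3605]  S=[1.0880 -0.0675; -0.0675 0.7120]  K=[0.6489 -0.1230; -0.0344 0.4966]  nu=[-3.7636, 4.6228]  x^+=[-0.4746, 1.0663]  P^+=[0.2700 -0.0641; -0.0641 0.1813]

innov = [-3.7636, 4.6228]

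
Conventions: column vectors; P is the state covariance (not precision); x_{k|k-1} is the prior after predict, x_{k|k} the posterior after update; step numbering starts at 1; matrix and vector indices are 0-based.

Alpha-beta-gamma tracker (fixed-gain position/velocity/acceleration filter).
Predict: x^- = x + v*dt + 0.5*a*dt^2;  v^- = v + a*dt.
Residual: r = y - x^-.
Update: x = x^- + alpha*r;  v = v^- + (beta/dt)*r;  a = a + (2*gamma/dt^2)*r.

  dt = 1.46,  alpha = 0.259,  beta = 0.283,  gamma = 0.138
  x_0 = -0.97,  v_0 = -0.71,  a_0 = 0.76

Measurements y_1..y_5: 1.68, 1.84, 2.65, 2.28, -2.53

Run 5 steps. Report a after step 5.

a_post = -2.4673

step 1: x_pred=-1.1966  r=2.8766  x^+=-0.4516  v^+=0.9572  a^+=1.1325
step 2: x_pred=2.1529  r=-0.3129  x^+=2.0719  v^+=2.5499  a^+=1.0919
step 3: x_pred=6.9586  r=-4.3086  x^+=5.8426  v^+=3.3090  a^+=0.5341
step 4: x_pred=11.2430  r=-8.9630  x^+=8.9216  v^+=2.3514  a^+=-0.6265
step 5: x_pred=11.6870  r=-14.2170  x^+=8.0048  v^+=-1.3190  a^+=-2.4673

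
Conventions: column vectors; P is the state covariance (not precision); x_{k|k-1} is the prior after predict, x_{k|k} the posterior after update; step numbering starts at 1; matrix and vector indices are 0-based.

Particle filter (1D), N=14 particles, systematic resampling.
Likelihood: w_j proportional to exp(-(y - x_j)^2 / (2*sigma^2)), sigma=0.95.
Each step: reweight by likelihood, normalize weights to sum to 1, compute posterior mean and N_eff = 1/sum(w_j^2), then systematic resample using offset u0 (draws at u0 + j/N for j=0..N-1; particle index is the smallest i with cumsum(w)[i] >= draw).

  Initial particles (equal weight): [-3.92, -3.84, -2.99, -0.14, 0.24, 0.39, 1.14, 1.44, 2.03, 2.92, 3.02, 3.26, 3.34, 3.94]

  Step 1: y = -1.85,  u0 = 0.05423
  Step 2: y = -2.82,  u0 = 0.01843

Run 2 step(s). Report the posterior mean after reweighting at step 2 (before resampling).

post_mean = -3.0852

step 1: w=[0.0887, 0.1062, 0.4636, 0.1885, 0.0847, 0.0591, 0.0067, 0.0024, 0.0002, 0.0000, 0.0000, 0.0000, 0.0000, 0.0000]  mean=-2.1128  Neff=3.5680  idx=[0, 1, 2, 2, 2, 2, 2, 2, 2, 3, 3, 3, 4, 5]
step 2: w=[0.0637, 0.0700, 0.1226, 0.1226, 0.1226, 0.1226, 0.1226, 0.1226, 0.1226, 0.0023, 0.0023, 0.0023, 0.0007, 0.0004]  mean=-3.0852  Neff=8.7575  idx=[0, 1, 2, 2, 3, 3, 4, 5, 5, 6, 6, 7, 8, 8]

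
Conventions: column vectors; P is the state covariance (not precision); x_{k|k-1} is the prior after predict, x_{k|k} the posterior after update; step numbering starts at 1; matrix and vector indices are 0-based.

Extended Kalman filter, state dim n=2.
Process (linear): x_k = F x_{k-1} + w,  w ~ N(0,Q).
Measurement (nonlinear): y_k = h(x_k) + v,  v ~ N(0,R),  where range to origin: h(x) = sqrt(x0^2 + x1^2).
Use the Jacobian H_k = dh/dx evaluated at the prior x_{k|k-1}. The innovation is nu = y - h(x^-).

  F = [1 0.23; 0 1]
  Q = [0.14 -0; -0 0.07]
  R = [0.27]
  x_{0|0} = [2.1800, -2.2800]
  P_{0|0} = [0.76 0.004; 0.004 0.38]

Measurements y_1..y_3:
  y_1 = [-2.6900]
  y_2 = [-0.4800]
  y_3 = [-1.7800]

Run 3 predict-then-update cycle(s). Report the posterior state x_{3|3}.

x_post = [-0.5739, -0.7599]

step 1: x^-=[1.6556, -2.2800]  P^-=[0.9219 0.0914; 0.0914 0.4500]  H_jac=[0.5876 -0.8092]  S=[0.7960]  K=[0.5876; -0.3900]  nu=[-5.5077]  x^+=[-1.5808, -0.1322]  P^+=[0.6471 0.2738; 0.2738 0.3289]
step 2: x^-=[-1.6112, -0.1322]  P^-=[0.9304 0.3495; 0.3495 0.3989]  H_jac=[-0.9967 -0.0818]  S=[1.2538]  K=[-0.7624; -0.3038]  nu=[-2.0966]  x^+=[-0.0128, 0.5048]  P^+=[0.2017 0.0591; 0.0591 0.2832]
step 3: x^-=[0.1033, 0.5048]  P^-=[0.3838 0.1242; 0.1242 0.3532]  H_jac=[0.2005 0.9797]  S=[0.6733]  K=[0.2951; 0.5510]  nu=[-2.2952]  x^+=[-0.5739, -0.7599]  P^+=[0.3252 0.0148; 0.0148 0.1488]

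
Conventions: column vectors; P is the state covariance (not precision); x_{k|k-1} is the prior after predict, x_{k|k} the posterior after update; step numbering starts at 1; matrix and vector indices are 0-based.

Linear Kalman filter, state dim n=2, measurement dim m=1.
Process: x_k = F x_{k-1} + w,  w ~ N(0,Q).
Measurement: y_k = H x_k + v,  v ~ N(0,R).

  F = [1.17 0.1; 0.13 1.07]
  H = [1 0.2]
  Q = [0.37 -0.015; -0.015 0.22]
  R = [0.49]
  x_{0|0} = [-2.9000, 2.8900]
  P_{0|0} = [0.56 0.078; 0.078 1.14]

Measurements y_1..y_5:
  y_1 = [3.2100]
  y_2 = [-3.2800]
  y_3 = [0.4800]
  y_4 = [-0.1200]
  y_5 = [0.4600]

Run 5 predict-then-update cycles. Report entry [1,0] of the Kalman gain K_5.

K[1,0] = 0.3253

step 1: x^-=[-3.1040, 2.7153]  P^-=[1.1662 0.2908; 0.2908 1.5563]  S=[1.8348]  K=[0.6673; 0.3281]  nu=[5.7709]  x^+=[0.7470, 4.6090]  P^+=[0.3492 -0.1110; -0.1110 1.3588]
step 2: x^-=[1.3349, 5.0288]  P^-=[0.8356 0.0431; 0.0431 1.7507]  S=[1.4129]  K=[0.5975; 0.2784]  nu=[-5.6207]  x^+=[-2.0236, 3.4642]  P^+=[0.3312 -0.1919; -0.1919 1.6412]
step 3: x^-=[-2.0211, 3.4437]  P^-=[0.7948 -0.0317; -0.0317 2.0513]  S=[1.3542]  K=[0.5823; 0.2795]  nu=[1.8124]  x^+=[-0.9659, 3.9503]  P^+=[0.3357 -0.2521; -0.2521 1.9454]
step 4: x^-=[-0.7350, 4.1013]  P^-=[0.7900 -0.0747; -0.0747 2.3829]  S=[1.3455]  K=[0.5761; 0.2987]  nu=[-0.2052]  x^+=[-0.8533, 4.0400]  P^+=[0.3435 -0.3062; -0.3062 2.2628]
step 5: x^-=[-0.5943, 4.2118]  P^-=[0.7912 -0.1079; -0.1079 2.7313]  S=[1.3473]  K=[0.5712; 0.3253]  nu=[0.2119]  x^+=[-0.4732, 4.2808]  P^+=[0.3516 -0.3583; -0.3583 2.5887]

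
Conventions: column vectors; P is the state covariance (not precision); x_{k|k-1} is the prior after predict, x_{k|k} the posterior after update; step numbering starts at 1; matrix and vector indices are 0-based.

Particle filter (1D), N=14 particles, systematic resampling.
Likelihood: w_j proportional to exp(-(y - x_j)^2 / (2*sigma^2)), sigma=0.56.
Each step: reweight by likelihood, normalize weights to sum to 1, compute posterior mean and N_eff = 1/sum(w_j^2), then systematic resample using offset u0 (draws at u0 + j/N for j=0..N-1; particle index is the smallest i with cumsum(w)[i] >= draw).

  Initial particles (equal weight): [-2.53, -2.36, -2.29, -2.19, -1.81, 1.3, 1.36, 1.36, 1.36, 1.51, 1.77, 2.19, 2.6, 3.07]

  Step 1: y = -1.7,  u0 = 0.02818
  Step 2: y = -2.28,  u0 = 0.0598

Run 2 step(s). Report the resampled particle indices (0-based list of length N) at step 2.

step 1: w=[0.1086, 0.1627, 0.1870, 0.2222, 0.3195, 0.0000, 0.0000, 0.0000, 0.0000, 0.0000, 0.0000, 0.0000, 0.0000, 0.0000]  mean=-2.1519  Neff=4.4505  idx=[0, 0, 1, 1, 2, 2, 2, 3, 3, 3, 4, 4, 4, 4]
step 2: w=[0.0720, 0.0720, 0.0788, 0.0788, 0.0796, 0.0796, 0.0796, 0.0786, 0.0786, 0.0786, 0.0560, 0.0560, 0.0560, 0.0560]  mean=-2.2046  Neff=13.7275  idx=[0, 1, 2, 3, 4, 5, 6, 7, 8, 9, 9, 11, 12, 13]

resampled_idx = [0, 1, 2, 3, 4, 5, 6, 7, 8, 9, 9, 11, 12, 13]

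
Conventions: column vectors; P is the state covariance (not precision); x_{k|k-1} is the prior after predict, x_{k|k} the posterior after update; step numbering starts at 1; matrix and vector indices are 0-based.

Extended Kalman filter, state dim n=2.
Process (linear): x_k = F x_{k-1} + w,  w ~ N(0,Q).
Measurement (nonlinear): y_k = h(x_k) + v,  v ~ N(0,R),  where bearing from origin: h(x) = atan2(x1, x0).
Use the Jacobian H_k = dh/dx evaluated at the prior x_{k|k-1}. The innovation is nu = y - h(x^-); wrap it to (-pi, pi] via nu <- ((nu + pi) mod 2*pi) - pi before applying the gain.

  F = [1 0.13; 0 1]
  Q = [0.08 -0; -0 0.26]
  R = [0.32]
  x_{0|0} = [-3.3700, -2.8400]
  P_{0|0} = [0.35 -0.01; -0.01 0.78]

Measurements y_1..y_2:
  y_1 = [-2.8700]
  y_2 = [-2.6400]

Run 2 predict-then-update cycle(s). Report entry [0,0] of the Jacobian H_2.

H_jac[0,0] = 0.1103

step 1: x^-=[-3.7392, -2.8400]  P^-=[0.4406 0.0914; 0.0914 1.0400]  H_jac=[0.1288 -0.1696]  S=[0.3532]  K=[0.1168; -0.4660]  nu=[-0.3780]  x^+=[-3.7833, -2.6639]  P^+=[0.4358 0.1106; 0.1106 0.9633]
step 2: x^-=[-4.1296, -2.6639]  P^-=[0.5608 0.2359; 0.2359 1.2233]  H_jac=[0.1103 -0.1710]  S=[0.3537]  K=[0.0609; -0.5179]  nu=[-0.0713]  x^+=[-4.1340, -2.6269]  P^+=[0.5595 0.2470; 0.2470 1.1284]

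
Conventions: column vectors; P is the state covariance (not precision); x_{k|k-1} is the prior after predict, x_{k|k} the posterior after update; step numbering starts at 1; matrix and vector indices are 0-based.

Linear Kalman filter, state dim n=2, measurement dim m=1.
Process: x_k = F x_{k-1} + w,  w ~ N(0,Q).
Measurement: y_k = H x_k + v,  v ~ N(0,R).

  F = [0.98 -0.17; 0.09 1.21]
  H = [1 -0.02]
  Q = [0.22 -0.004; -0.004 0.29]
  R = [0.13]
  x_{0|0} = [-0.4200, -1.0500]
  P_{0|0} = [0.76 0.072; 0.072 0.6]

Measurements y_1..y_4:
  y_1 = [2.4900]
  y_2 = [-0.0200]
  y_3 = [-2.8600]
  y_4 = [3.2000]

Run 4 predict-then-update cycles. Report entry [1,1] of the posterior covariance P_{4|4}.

P_post[1,1] = 3.2705

step 1: x^-=[-0.2331, -1.3083]  P^-=[0.9433 0.0239; 0.0239 1.1903]  S=[1.0728]  K=[0.8788; 0.0001]  nu=[2.6969]  x^+=[2.1370, -1.3081]  P^+=[0.1147 0.0238; 0.0238 1.1903]
step 2: x^-=[2.3167, -1.3905]  P^-=[0.3566 -0.2108; -0.2108 2.0388]  S=[0.4959]  K=[0.7277; -0.5074]  nu=[-2.3645]  x^+=[0.5960, -0.1907]  P^+=[0.0940 -0.0277; -0.0277 1.9112]
step 3: x^-=[0.6165, -0.1771]  P^-=[0.3748 -0.4213; -0.4213 3.0828]  S=[0.5229]  K=[0.7329; -0.9236]  nu=[-3.4801]  x^+=[-1.9340, 3.0373]  P^+=[0.0939 -0.0673; -0.0673 2.6368]
step 4: x^-=[-2.4117, 3.5010]  P^-=[0.4089 -0.6169; -0.6169 4.1366]  S=[0.5652]  K=[0.7452; -1.2379]  nu=[5.6817]  x^+=[1.8225, -3.5324]  P^+=[0.0950 -0.0955; -0.0955 3.2705]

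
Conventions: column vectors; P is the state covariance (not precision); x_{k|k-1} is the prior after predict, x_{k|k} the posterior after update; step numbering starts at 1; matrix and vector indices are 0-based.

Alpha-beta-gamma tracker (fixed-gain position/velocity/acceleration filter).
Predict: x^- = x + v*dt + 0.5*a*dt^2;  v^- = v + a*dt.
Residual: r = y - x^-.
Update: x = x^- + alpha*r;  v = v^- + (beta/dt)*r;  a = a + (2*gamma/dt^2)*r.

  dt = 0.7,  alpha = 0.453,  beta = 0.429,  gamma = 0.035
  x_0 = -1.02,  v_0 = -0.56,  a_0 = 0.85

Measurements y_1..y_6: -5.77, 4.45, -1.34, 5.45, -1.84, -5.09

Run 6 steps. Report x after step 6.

x_post = -0.3139

step 1: x_pred=-1.2037  r=-4.5663  x^+=-3.2723  v^+=-2.7635  a^+=0.1977
step 2: x_pred=-5.1583  r=9.6083  x^+=-0.8057  v^+=3.2634  a^+=1.5703
step 3: x_pred=1.8634  r=-3.2034  x^+=0.4123  v^+=2.3994  a^+=1.1127
step 4: x_pred=2.3644  r=3.0856  x^+=3.7622  v^+=5.0693  a^+=1.5535
step 5: x_pred=7.6913  r=-9.5313  x^+=3.3736  v^+=0.3154  a^+=0.1918
step 6: x_pred=3.6414  r=-8.7314  x^+=-0.3139  v^+=-4.9014  a^+=-1.0555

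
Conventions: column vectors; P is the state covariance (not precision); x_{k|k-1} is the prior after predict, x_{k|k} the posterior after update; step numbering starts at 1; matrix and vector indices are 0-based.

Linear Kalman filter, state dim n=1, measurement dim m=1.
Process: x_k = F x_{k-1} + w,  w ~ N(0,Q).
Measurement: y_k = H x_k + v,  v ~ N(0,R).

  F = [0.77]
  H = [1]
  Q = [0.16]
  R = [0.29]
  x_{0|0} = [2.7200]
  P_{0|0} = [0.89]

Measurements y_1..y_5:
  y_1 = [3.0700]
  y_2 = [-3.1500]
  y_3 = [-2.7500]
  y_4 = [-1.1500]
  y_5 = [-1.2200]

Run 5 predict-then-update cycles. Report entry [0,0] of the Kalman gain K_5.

K[0,0] = 0.4504

step 1: x^-=[2.0944]  P^-=[0.6877]  S=[0.9777]  K=[0.7034]  nu=[0.9756]  x^+=[2.7806]  P^+=[0.2040]
step 2: x^-=[2.1411]  P^-=[0.2809]  S=[0.5709]  K=[0.4921]  nu=[-5.2911]  x^+=[-0.4625]  P^+=[0.1427]
step 3: x^-=[-0.3561]  P^-=[0.2446]  S=[0.5346]  K=[0.4575]  nu=[-2.3939]  x^+=[-1.4514]  P^+=[0.1327]
step 4: x^-=[-1.1176]  P^-=[0.2387]  S=[0.5287]  K=[0.4515]  nu=[-0.0324]  x^+=[-1.1322]  P^+=[0.1309]
step 5: x^-=[-0.8718]  P^-=[0.2376]  S=[0.5276]  K=[0.4504]  nu=[-0.3482]  x^+=[-1.0286]  P^+=[0.1306]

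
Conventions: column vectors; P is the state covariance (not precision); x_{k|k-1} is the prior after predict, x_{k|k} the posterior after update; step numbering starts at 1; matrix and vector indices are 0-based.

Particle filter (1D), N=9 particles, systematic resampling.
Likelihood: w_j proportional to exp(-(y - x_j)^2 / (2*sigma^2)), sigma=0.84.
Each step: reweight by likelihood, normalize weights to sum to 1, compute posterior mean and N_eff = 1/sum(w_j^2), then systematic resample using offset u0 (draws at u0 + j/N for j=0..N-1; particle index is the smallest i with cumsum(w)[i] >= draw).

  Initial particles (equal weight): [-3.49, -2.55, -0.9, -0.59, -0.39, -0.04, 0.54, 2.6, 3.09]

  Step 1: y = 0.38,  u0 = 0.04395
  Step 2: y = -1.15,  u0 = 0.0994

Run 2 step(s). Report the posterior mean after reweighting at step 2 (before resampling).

step 1: w=[0.0000, 0.0007, 0.0925, 0.1516, 0.1940, 0.2606, 0.2900, 0.0090, 0.0016]  mean=-0.0755  Neff=4.5192  idx=[2, 3, 4, 4, 5, 5, 6, 6, 6]
step 2: w=[0.2216, 0.1855, 0.1538, 0.1538, 0.0967, 0.0967, 0.0306, 0.0306, 0.0306]  mean=-0.3870  Neff=6.5639  idx=[0, 0, 1, 2, 2, 3, 4, 5, 8]

post_mean = -0.3870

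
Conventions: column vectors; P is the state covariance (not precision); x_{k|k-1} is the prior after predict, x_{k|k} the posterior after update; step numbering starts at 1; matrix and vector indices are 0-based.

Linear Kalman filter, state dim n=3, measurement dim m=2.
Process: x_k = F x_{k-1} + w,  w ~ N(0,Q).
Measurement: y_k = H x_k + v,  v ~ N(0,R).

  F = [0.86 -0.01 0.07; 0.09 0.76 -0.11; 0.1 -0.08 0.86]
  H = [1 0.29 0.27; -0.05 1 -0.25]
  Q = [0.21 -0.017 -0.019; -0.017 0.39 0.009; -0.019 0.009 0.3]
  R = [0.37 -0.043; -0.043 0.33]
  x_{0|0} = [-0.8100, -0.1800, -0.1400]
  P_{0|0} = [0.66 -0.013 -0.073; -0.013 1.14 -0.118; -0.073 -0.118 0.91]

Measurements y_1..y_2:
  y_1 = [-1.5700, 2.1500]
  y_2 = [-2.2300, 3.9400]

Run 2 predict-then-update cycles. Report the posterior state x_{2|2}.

step 1: x^-=[-0.7046, -0.1943, -0.1870]  P^-=[0.6943 0.0100 0.0415; 0.0100 1.0842 -0.2244; 0.0415 -0.2244 0.9908]  S=[1.2208 0.1244; 0.1244 1.5901]  K=[0.5872 -0.0680; 0.1442 0.7055; 0.2321 -0.3163]  nu=[-0.7586, 2.2623]  x^+=[-1.3040, 1.2925, -1.0787]  P^+=[0.2759 -0.0674 -0.1340; -0.0674 0.2420 0.0750; -0.1340 0.0750 0.7842]
step 2: x^-=[-1.2098, 0.9836, -1.1615]  P^-=[0.4029 -0.0316 -0.0443; -0.0316 0.5224 -0.0413; -0.0443 -0.0413 0.8520]  S=[0.8302 0.0032; 0.0032 0.9294]  K=[0.4600 -0.0454; 0.1288 0.5745; 0.2104 -0.2720]  nu=[-0.9918, 2.6056]  x^+=[-1.7843, 2.3527, -2.0788]  P^+=[0.2254 -0.0574 -0.1357; -0.0574 0.2015 0.0811; -0.1357 0.0811 0.7469]

x_post = [-1.7843, 2.3527, -2.0788]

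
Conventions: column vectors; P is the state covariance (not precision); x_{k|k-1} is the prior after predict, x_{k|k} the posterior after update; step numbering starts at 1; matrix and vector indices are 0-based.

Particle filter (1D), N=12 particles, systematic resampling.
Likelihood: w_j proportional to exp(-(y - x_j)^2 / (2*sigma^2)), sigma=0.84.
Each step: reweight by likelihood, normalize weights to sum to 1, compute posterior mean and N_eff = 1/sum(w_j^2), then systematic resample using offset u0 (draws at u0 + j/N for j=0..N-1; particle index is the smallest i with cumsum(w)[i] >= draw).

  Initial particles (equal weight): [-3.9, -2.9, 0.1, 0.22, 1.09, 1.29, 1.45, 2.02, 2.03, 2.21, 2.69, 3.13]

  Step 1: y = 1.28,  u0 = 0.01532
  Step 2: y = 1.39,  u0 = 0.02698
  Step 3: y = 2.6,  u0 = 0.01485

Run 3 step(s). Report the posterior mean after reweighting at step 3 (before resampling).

post_mean = 1.7125

step 1: w=[0.0000, 0.0000, 0.0621, 0.0751, 0.1624, 0.1666, 0.1632, 0.1130, 0.1118, 0.0903, 0.0407, 0.0147]  mean=1.4617  Neff=7.9641  idx=[2, 3, 4, 4, 5, 5, 6, 6, 7, 8, 8, 9]
step 2: w=[0.0327, 0.0403, 0.0996, 0.0996, 0.1055, 0.1055, 0.1059, 0.1059, 0.0802, 0.0794, 0.0794, 0.0659]  mean=1.4389  Neff=11.0337  idx=[0, 2, 3, 4, 4, 5, 6, 7, 7, 9, 10, 11]
step 3: w=[0.0024, 0.0401, 0.0401, 0.0598, 0.0598, 0.0598, 0.0790, 0.0790, 0.0790, 0.1601, 0.1601, 0.1810]  mean=1.7125  Neff=8.5698  idx=[1, 3, 4, 6, 7, 8, 9, 9, 10, 10, 11, 11]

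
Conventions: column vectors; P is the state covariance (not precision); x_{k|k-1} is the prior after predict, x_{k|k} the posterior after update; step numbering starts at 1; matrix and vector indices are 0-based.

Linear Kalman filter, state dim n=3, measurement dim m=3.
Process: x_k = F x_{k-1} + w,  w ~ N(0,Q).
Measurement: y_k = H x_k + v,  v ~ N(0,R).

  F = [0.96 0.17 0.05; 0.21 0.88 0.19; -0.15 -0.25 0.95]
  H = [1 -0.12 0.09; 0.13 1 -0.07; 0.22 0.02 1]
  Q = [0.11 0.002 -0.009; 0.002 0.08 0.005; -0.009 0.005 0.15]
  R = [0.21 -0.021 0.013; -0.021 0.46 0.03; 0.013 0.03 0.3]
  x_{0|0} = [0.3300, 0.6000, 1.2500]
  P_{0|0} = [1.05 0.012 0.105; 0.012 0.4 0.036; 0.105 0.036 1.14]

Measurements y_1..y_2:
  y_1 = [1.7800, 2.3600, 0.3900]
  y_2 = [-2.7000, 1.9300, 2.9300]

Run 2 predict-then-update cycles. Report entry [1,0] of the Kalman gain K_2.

K[1,0] = 0.0615

step 1: x^-=[0.4813, 0.8348, 0.9880]  P^-=[1.1067 0.3179 -0.0259; 0.3179 0.5021 0.1338; -0.0259 0.1338 1.1813]  S=[1.2496 0.3828 0.3173; 0.3828 1.0510 0.1904; 0.3173 0.1904 1.5319]  K=[0.8176 0.1509 -0.0420; 0.0522 0.4765 0.0695; -0.1372 -0.0502 0.8039]  nu=[1.3100, 1.5318, -0.7206]  x^+=[1.8137, 1.5830, 0.1520]  P^+=[0.1744 0.0258 -0.0363; 0.0258 0.2186 0.0258; -0.0363 0.0258 0.2453]
step 2: x^-=[2.0179, 1.8028, -0.5234]  P^-=[0.2830 0.0898 -0.0676; 0.0898 0.2811 0.0051; -0.0676 0.0051 0.3890]  S=[0.4663 0.0725 0.0395; 0.0725 0.7717 0.0338; 0.0395 0.0338 0.6741]  K=[0.5557 0.1200 -0.0438; 0.0615 0.3722 0.0229; -0.1105 -0.0545 0.5644]  nu=[-4.4545, -0.1718, 2.9734]  x^+=[-0.6084, 1.5330, 1.6563]  P^+=[0.1192 0.0247 -0.0290; 0.0247 0.1681 0.0100; -0.0290 0.0100 0.1724]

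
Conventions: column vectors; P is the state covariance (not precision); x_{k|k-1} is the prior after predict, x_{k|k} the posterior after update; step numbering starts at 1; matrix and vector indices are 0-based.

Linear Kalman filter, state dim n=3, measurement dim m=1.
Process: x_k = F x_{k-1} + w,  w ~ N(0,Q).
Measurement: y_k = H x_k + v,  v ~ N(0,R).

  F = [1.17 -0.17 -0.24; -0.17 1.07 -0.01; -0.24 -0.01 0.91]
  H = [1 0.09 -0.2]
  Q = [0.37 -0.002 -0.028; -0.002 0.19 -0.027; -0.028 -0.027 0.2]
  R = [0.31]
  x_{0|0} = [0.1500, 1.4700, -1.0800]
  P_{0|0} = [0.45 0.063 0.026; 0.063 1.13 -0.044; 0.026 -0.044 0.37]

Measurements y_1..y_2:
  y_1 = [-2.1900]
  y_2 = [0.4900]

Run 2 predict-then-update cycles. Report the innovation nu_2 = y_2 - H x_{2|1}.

step 1: x^-=[0.1848, 1.5582, -1.0335]  P^-=[0.9967 -0.2035 -0.1955; -0.2035 1.4749 -0.0870; -0.1955 -0.0870 0.5222]  S=[1.3843]  K=[0.7351; -0.0385; -0.2224]  nu=[-2.7217]  x^+=[-1.8158, 1.6631, -0.4283]  P^+=[0.2488 -0.1643 0.0307; -0.1643 1.4728 -0.0988; 0.0307 -0.0988 0.4537]
step 2: x^-=[-2.3044, 2.0925, 0.0294]  P^-=[0.8193 -0.5026 -0.1497; -0.5026 1.9455 -0.0958; -0.1497 -0.0958 0.5778]  S=[1.1410]  K=[0.7046; -0.2702; -0.2400]  nu=[2.6120]  x^+=[-0.4639, 1.3866, -0.5976]  P^+=[0.2528 -0.2853 0.0433; -0.2853 1.8621 -0.1698; 0.0433 -0.1698 0.5121]

innov = [2.6120]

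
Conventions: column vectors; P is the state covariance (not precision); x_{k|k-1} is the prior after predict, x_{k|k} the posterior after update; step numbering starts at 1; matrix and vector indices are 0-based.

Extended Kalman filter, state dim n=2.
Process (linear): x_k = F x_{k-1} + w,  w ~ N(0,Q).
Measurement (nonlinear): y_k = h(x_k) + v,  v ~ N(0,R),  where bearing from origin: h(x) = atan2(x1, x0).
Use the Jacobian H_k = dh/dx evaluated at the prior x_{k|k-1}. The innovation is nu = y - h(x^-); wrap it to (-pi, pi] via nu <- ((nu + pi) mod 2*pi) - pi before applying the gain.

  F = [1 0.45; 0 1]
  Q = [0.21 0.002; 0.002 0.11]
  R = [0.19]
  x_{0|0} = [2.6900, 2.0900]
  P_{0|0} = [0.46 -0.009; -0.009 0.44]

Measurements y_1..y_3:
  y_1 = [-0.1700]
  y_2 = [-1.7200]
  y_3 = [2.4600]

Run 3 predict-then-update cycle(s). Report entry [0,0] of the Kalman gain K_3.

K[0,0] = 0.3185

step 1: x^-=[3.6305, 2.0900]  P^-=[0.7510 0.1910; 0.1910 0.5500]  H_jac=[-0.1191 0.2069]  S=[0.2148]  K=[-0.2325; 0.4239]  nu=[-0.6923]  x^+=[3.7914, 1.7965]  P^+=[0.7394 0.2122; 0.2122 0.5114]
step 2: x^-=[4.5999, 1.7965]  P^-=[1.2439 0.4443; 0.4443 0.6214]  H_jac=[-0.0737 0.1886]  S=[0.2065]  K=[-0.0379; 0.4091]  nu=[-2.0923]  x^+=[4.6792, 0.9406]  P^+=[1.2436 0.4475; 0.4475 0.5869]
step 3: x^-=[5.1025, 0.9406]  P^-=[1.9752 0.7136; 0.7136 0.6969]  H_jac=[-0.0349 0.1895]  S=[0.2080]  K=[0.3185; 0.5152]  nu=[2.2777]  x^+=[5.8279, 2.1140]  P^+=[1.9541 0.6795; 0.6795 0.6417]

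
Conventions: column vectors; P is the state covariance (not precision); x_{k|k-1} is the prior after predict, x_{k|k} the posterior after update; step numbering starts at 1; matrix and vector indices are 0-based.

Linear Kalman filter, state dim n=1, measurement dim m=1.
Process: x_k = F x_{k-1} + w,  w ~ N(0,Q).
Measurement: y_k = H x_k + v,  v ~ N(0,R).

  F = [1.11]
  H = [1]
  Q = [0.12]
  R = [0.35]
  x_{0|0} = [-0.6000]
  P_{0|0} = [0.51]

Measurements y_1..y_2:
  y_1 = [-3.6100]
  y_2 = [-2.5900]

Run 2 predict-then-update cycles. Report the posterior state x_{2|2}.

x_post = [-2.7622]

step 1: x^-=[-0.6660]  P^-=[0.7484]  S=[1.0984]  K=[0.6813]  nu=[-2.9440]  x^+=[-2.6719]  P^+=[0.2385]
step 2: x^-=[-2.9658]  P^-=[0.4138]  S=[0.7638]  K=[0.5418]  nu=[0.3758]  x^+=[-2.7622]  P^+=[0.1896]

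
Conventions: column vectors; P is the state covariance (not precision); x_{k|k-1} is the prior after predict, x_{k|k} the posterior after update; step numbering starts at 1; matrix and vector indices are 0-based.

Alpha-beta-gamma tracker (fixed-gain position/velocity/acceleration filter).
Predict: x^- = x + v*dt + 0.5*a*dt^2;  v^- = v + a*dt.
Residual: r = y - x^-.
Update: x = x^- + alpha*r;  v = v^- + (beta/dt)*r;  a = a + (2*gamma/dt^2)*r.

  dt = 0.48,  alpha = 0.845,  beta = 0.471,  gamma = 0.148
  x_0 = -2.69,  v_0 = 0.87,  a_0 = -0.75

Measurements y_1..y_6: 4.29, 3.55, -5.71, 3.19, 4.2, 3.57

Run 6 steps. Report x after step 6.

step 1: x_pred=-2.3588  r=6.6488  x^+=3.2594  v^+=7.0341  a^+=7.7919
step 2: x_pred=7.5334  r=-3.9834  x^+=4.1674  v^+=6.8655  a^+=2.6742
step 3: x_pred=7.7709  r=-13.4809  x^+=-3.6205  v^+=-5.0791  a^+=-14.6450
step 4: x_pred=-7.7455  r=10.9355  x^+=1.4950  v^+=-1.3782  a^+=-0.5959
step 5: x_pred=0.7648  r=3.4352  x^+=3.6675  v^+=1.7065  a^+=3.8173
step 6: x_pred=4.9264  r=-1.3564  x^+=3.7802  v^+=2.2079  a^+=2.0747

x_post = 3.7802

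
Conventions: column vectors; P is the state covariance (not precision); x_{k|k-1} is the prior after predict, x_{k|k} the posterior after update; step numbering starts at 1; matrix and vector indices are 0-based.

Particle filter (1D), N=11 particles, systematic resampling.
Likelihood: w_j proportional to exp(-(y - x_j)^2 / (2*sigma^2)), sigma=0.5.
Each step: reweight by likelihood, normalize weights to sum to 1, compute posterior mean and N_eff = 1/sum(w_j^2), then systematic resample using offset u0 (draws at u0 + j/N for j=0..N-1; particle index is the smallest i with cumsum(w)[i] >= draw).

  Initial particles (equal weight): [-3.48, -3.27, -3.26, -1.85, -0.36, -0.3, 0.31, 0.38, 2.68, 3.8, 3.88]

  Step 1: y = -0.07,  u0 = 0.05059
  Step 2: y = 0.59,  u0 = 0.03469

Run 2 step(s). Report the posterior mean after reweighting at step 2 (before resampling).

step 1: w=[0.0000, 0.0000, 0.0000, 0.0006, 0.2672, 0.2844, 0.2369, 0.2109, 0.0000, 0.0000, 0.0000]  mean=-0.0290  Neff=3.9540  idx=[4, 4, 4, 5, 5, 5, 6, 6, 6, 7, 7]
step 2: w=[0.0299, 0.0299, 0.0299, 0.0373, 0.0373, 0.0373, 0.1553, 0.1553, 0.1553, 0.1663, 0.1663]  mean=0.2050  Neff=7.4331  idx=[1, 3, 6, 6, 7, 7, 8, 9, 9, 10, 10]

post_mean = 0.2050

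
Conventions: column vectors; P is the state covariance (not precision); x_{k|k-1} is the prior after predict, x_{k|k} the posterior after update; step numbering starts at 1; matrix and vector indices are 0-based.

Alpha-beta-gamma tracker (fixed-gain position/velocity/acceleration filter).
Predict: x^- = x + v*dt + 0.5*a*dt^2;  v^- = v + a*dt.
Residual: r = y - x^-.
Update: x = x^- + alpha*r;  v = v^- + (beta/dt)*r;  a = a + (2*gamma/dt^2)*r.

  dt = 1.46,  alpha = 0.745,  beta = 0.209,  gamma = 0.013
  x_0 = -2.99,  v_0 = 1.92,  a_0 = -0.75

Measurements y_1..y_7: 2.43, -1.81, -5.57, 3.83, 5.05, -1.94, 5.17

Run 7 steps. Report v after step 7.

v_post = -1.8899

step 1: x_pred=-0.9862  r=3.4162  x^+=1.5589  v^+=1.3140  a^+=-0.7083
step 2: x_pred=2.7224  r=-4.5324  x^+=-0.6542  v^+=-0.3690  a^+=-0.7636
step 3: x_pred=-2.0068  r=-3.5632  x^+=-4.6614  v^+=-1.9939  a^+=-0.8071
step 4: x_pred=-8.4327  r=12.2627  x^+=0.7030  v^+=-1.4168  a^+=-0.6575
step 5: x_pred=-2.0663  r=7.1163  x^+=3.2353  v^+=-1.3581  a^+=-0.5707
step 6: x_pred=0.6443  r=-2.5843  x^+=-1.2810  v^+=-2.5613  a^+=-0.6022
step 7: x_pred=-5.6623  r=10.8323  x^+=2.4078  v^+=-1.8899  a^+=-0.4701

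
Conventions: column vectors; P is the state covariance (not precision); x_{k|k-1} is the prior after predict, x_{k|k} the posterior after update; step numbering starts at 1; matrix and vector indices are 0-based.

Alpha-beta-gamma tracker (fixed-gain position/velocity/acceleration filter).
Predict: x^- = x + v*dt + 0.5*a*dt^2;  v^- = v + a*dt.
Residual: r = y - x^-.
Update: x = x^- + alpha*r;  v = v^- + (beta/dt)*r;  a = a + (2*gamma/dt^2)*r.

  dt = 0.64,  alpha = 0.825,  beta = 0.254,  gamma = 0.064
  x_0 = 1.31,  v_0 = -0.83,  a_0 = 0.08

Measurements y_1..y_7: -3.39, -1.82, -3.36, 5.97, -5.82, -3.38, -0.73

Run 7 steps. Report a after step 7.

step 1: x_pred=0.7952  r=-4.1852  x^+=-2.6576  v^+=-2.4398  a^+=-1.2279
step 2: x_pred=-4.4705  r=2.6505  x^+=-2.2838  v^+=-2.1737  a^+=-0.3996
step 3: x_pred=-3.7568  r=0.3968  x^+=-3.4294  v^+=-2.2719  a^+=-0.2756
step 4: x_pred=-4.9399  r=10.9099  x^+=4.0608  v^+=1.8816  a^+=3.1338
step 5: x_pred=5.9068  r=-11.7268  x^+=-3.7678  v^+=-0.7669  a^+=-0.5308
step 6: x_pred=-4.3673  r=0.9873  x^+=-3.5528  v^+=-0.7148  a^+=-0.2223
step 7: x_pred=-4.0557  r=3.3257  x^+=-1.3120  v^+=0.4629  a^+=0.8170

a_post = 0.8170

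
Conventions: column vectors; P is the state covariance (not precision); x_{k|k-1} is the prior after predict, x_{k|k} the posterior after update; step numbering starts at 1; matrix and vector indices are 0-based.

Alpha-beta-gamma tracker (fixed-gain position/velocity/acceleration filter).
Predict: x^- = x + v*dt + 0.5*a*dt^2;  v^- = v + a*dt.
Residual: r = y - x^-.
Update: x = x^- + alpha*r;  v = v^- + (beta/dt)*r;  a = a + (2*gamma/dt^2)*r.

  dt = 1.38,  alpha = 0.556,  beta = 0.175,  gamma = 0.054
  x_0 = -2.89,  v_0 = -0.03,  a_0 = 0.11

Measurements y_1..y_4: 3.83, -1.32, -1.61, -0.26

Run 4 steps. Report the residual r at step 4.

step 1: x_pred=-2.8267  r=6.6567  x^+=0.8744  v^+=0.9659  a^+=0.4875
step 2: x_pred=2.6716  r=-3.9916  x^+=0.4523  v^+=1.1325  a^+=0.2611
step 3: x_pred=2.2638  r=-3.8738  x^+=0.1100  v^+=1.0016  a^+=0.0414
step 4: x_pred=1.5317  r=-1.7917  x^+=0.5355  v^+=0.8316  a^+=-0.0602

resid = -1.7917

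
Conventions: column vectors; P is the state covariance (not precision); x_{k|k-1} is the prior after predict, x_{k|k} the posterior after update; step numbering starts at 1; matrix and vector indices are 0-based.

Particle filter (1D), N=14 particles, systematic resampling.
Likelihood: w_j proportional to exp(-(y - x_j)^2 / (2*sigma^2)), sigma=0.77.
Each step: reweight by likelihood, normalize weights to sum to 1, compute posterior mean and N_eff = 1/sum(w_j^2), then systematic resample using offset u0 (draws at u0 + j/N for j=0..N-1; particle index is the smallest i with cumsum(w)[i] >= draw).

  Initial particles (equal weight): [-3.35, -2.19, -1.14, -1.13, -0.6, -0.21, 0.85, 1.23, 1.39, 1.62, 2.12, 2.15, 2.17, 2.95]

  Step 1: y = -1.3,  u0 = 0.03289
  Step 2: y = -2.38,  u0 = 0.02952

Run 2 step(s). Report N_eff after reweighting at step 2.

N_eff = 7.3951

step 1: w=[0.0081, 0.1443, 0.2755, 0.2747, 0.1862, 0.1033, 0.0057, 0.0013, 0.0006, 0.0002, 0.0000, 0.0000, 0.0000, 0.0000]  mean=-1.0934  Neff=4.5954  idx=[1, 1, 2, 2, 2, 2, 3, 3, 3, 3, 4, 4, 5, 5]
step 2: w=[0.2266, 0.2266, 0.0639, 0.0639, 0.0639, 0.0639, 0.0625, 0.0625, 0.0625, 0.0625, 0.0161, 0.0161, 0.0044, 0.0044]  mean=-1.5877  Neff=7.3951  idx=[0, 0, 0, 1, 1, 1, 2, 3, 4, 5, 6, 7, 8, 9]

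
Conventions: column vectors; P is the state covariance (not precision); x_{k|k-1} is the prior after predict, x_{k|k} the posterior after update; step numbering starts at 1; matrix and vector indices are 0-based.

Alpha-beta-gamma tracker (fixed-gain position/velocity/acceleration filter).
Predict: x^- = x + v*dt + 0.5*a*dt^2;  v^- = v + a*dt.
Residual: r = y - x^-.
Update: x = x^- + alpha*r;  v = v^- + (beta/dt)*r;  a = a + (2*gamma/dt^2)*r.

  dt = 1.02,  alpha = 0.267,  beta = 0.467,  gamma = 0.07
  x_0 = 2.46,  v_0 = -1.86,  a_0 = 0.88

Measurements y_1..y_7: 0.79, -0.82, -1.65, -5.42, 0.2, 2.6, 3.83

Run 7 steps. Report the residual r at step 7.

step 1: x_pred=1.0206  r=-0.2306  x^+=0.9590  v^+=-1.0680  a^+=0.8490
step 2: x_pred=0.3113  r=-1.1313  x^+=0.0093  v^+=-0.7200  a^+=0.6967
step 3: x_pred=-0.3627  r=-1.2873  x^+=-0.7064  v^+=-0.5987  a^+=0.5235
step 4: x_pred=-1.0447  r=-4.3753  x^+=-2.2129  v^+=-2.0679  a^+=-0.0652
step 5: x_pred=-4.3561  r=4.5561  x^+=-3.1396  v^+=-0.0485  a^+=0.5479
step 6: x_pred=-2.9041  r=5.5041  x^+=-1.4345  v^+=3.0304  a^+=1.2885
step 7: x_pred=2.3268  r=1.5032  x^+=2.7281  v^+=5.0329  a^+=1.4908

resid = 1.5032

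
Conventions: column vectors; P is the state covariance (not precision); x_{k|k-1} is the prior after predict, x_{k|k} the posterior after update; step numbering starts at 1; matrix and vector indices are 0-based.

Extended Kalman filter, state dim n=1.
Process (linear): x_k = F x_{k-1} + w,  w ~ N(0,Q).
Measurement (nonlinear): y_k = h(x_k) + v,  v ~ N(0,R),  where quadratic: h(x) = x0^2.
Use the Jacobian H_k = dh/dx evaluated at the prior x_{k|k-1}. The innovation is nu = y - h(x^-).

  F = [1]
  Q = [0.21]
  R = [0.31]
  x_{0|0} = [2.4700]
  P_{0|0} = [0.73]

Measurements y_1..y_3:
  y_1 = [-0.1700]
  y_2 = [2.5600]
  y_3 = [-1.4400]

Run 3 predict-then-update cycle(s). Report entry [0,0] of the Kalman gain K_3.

K[0,0] = 0.2824

step 1: x^-=[2.4700]  P^-=[0.9400]  H_jac=[4.9400]  S=[23.2494]  K=[0.1997]  nu=[-6.2709]  x^+=[1.2175]  P^+=[0.0125]
step 2: x^-=[1.2175]  P^-=[0.2225]  H_jac=[2.4350]  S=[1.6295]  K=[0.3325]  nu=[1.0777]  x^+=[1.5759]  P^+=[0.0423]
step 3: x^-=[1.5759]  P^-=[0.2523]  H_jac=[3.1518]  S=[2.8166]  K=[0.2824]  nu=[-3.9234]  x^+=[0.4681]  P^+=[0.0278]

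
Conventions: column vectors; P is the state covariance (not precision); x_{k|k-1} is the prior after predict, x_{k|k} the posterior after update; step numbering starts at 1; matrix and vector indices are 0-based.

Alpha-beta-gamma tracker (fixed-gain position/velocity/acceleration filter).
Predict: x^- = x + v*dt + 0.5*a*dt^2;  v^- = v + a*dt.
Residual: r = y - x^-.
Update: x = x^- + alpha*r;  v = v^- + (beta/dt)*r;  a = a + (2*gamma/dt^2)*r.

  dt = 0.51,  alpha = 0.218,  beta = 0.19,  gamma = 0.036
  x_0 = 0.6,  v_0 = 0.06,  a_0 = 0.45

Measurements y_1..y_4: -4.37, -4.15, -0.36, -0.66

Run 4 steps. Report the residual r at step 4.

resid = 3.8662

step 1: x_pred=0.6891  r=-5.0591  x^+=-0.4138  v^+=-1.5953  a^+=-0.9504
step 2: x_pred=-1.3510  r=-2.7990  x^+=-1.9612  v^+=-3.1228  a^+=-1.7253
step 3: x_pred=-3.7781  r=3.4181  x^+=-3.0330  v^+=-2.7292  a^+=-0.7791
step 4: x_pred=-4.5262  r=3.8662  x^+=-3.6834  v^+=-1.6862  a^+=0.2912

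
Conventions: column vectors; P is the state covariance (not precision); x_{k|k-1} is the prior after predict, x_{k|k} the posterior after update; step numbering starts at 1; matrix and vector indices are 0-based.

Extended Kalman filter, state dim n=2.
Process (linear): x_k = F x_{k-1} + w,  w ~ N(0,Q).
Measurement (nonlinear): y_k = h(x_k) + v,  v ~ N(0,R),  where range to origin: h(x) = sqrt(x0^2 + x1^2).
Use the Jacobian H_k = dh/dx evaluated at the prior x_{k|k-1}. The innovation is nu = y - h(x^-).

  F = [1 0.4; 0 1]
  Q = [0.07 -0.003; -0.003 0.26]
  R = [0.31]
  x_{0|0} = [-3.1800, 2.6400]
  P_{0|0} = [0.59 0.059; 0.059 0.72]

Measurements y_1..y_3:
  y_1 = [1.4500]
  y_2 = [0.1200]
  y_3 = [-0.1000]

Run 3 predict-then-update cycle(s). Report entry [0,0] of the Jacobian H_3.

H_jac[0,0] = -0.5178

step 1: x^-=[-2.1240, 2.6400]  P^-=[0.8224 0.3440; 0.3440 0.9800]  H_jac=[-0.6269 0.7791]  S=[0.8920]  K=[-0.2775; 0.6142]  nu=[-1.9384]  x^+=[-1.5862, 1.4494]  P^+=[0.7537 0.4960; 0.4960 0.6435]
step 2: x^-=[-1.0064, 1.4494]  P^-=[1.3235 0.7504; 0.7504 0.9035]  H_jac=[-0.5704 0.8214]  S=[0.6470]  K=[-0.2141; 0.4855]  nu=[-1.6446]  x^+=[-0.6544, 0.6510]  P^+=[1.2939 0.8176; 0.8176 0.7510]
step 3: x^-=[-0.3940, 0.6510]  P^-=[2.1381 1.1150; 1.1150 1.0110]  H_jac=[-0.5178 0.8555]  S=[0.6353]  K=[-0.2411; 0.4526]  nu=[-0.8610]  x^+=[-0.1865, 0.2613]  P^+=[2.1012 1.1843; 1.1843 0.8808]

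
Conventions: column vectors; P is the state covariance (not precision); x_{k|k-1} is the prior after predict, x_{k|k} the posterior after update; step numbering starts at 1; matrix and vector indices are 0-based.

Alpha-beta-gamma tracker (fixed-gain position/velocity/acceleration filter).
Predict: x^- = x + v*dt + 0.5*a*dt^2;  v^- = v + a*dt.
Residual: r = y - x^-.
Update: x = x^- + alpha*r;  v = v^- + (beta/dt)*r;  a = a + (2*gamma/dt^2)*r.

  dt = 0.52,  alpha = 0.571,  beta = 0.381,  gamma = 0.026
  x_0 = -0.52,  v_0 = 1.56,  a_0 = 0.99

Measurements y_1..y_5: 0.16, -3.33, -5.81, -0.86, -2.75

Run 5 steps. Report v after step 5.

step 1: x_pred=0.4250  r=-0.2650  x^+=0.2737  v^+=1.8806  a^+=0.9390
step 2: x_pred=1.3786  r=-4.7086  x^+=-1.3100  v^+=-1.0810  a^+=0.0335
step 3: x_pred=-1.8676  r=-3.9424  x^+=-4.1187  v^+=-3.9521  a^+=-0.7246
step 4: x_pred=-6.2718  r=5.4118  x^+=-3.1817  v^+=-0.3638  a^+=0.3161
step 5: x_pred=-3.3281  r=0.5781  x^+=-2.9980  v^+=0.2242  a^+=0.4273

v_post = 0.2242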